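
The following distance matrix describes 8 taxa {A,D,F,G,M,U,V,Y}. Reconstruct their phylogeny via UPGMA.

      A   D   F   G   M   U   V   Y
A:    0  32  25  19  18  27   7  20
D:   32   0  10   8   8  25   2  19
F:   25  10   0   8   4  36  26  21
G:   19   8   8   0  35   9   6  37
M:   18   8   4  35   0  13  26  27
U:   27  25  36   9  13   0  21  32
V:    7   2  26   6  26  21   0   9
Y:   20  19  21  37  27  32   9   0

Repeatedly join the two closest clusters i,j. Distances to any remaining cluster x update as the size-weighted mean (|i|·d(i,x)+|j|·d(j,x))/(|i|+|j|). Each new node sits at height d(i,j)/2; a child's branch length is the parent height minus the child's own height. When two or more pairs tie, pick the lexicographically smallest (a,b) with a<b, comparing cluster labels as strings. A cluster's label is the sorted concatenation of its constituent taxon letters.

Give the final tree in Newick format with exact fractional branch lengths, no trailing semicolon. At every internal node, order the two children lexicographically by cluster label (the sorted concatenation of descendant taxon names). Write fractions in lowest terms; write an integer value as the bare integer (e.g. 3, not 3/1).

1. join D+V (d=2) ⇒ DV; edges |D|=1, |V|=1
  updated: d(A,DV)=39/2, d(DV,F)=18, d(DV,G)=7, d(DV,M)=17, d(DV,U)=23, d(DV,Y)=14
2. join F+M (d=4) ⇒ FM; edges |F|=2, |M|=2
  updated: d(A,FM)=43/2, d(DV,FM)=35/2, d(FM,G)=43/2, d(FM,U)=49/2, d(FM,Y)=24
3. join DV+G (d=7) ⇒ DGV; edges |DV|=5/2, |G|=7/2
  updated: d(A,DGV)=58/3, d(DGV,FM)=113/6, d(DGV,U)=55/3, d(DGV,Y)=65/3
4. join DGV+U (d=55/3) ⇒ DGUV; edges |DGV|=17/3, |U|=55/6
  updated: d(A,DGUV)=85/4, d(DGUV,FM)=81/4, d(DGUV,Y)=97/4
5. join A+Y (d=20) ⇒ AY; edges |A|=10, |Y|=10
  updated: d(AY,DGUV)=91/4, d(AY,FM)=91/4
6. join DGUV+FM (d=81/4) ⇒ DFGMUV; edges |DGUV|=23/24, |FM|=65/8
  updated: d(AY,DFGMUV)=91/4
7. join AY+DFGMUV (d=91/4) ⇒ ADFGMUVY; edges |AY|=11/8, |DFGMUV|=5/4
final tree: ((A:10,Y:10):11/8,((((D:1,V:1):5/2,G:7/2):17/3,U:55/6):23/24,(F:2,M:2):65/8):5/4)
total length: 1405/24

((A:10,Y:10):11/8,((((D:1,V:1):5/2,G:7/2):17/3,U:55/6):23/24,(F:2,M:2):65/8):5/4)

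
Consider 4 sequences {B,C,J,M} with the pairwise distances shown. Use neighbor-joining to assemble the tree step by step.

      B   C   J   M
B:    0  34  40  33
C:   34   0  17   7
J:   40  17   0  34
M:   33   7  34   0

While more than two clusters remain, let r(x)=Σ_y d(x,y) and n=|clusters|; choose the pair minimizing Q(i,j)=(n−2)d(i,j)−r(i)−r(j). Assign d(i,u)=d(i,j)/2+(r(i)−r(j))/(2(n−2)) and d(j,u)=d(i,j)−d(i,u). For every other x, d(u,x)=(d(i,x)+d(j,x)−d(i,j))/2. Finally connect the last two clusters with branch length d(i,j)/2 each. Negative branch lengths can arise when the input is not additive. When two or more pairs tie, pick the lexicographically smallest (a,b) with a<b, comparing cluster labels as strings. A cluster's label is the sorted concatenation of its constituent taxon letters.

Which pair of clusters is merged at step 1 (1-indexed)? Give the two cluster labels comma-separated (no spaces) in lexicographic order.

step 1: merge (B,J) at d=40, Q=-118; branch lengths B→24, J→16; new cluster BJ
  updated: d(BJ,C)=11/2, d(BJ,M)=27/2
step 2: merge (BJ,C) at d=11/2, Q=-26; branch lengths BJ→6, C→-1/2; new cluster BCJ
  updated: d(BCJ,M)=15/2
step 3: merge (BCJ,M) at d=15/2; branch lengths BCJ→15/4, M→15/4; new cluster BCJM
final tree: (((B:24,J:16):6,C:-1/2):15/4,M:15/4)
total length: 53

B,J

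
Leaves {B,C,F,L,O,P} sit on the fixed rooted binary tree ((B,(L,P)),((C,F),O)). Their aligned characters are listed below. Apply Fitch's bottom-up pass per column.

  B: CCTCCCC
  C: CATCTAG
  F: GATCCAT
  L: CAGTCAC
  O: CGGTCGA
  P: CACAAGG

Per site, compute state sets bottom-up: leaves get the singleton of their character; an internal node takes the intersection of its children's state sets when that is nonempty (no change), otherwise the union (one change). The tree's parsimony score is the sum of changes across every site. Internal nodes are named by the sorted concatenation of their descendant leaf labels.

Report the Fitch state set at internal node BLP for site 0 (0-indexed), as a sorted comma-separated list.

[col 0] LP: children L:{C}, P:{C} ∩→ {C}; cost 0
[col 0] BLP: children B:{C}, LP:{C} ∩→ {C}; cost 0
[col 0] CF: children C:{C}, F:{G} ∪→ {C,G}; cost 1
[col 0] CFO: children CF:{C,G}, O:{C} ∩→ {C}; cost 0
[col 0] BCFLOP: children BLP:{C}, CFO:{C} ∩→ {C}; cost 0
[col 1] LP: children L:{A}, P:{A} ∩→ {A}; cost 0
[col 1] BLP: children B:{C}, LP:{A} ∪→ {A,C}; cost 1
[col 1] CF: children C:{A}, F:{A} ∩→ {A}; cost 0
[col 1] CFO: children CF:{A}, O:{G} ∪→ {A,G}; cost 1
[col 1] BCFLOP: children BLP:{A,C}, CFO:{A,G} ∩→ {A}; cost 0
[col 2] LP: children L:{G}, P:{C} ∪→ {C,G}; cost 1
[col 2] BLP: children B:{T}, LP:{C,G} ∪→ {C,G,T}; cost 1
[col 2] CF: children C:{T}, F:{T} ∩→ {T}; cost 0
[col 2] CFO: children CF:{T}, O:{G} ∪→ {G,T}; cost 1
[col 2] BCFLOP: children BLP:{C,G,T}, CFO:{G,T} ∩→ {G,T}; cost 0
[col 3] LP: children L:{T}, P:{A} ∪→ {A,T}; cost 1
[col 3] BLP: children B:{C}, LP:{A,T} ∪→ {A,C,T}; cost 1
[col 3] CF: children C:{C}, F:{C} ∩→ {C}; cost 0
[col 3] CFO: children CF:{C}, O:{T} ∪→ {C,T}; cost 1
[col 3] BCFLOP: children BLP:{A,C,T}, CFO:{C,T} ∩→ {C,T}; cost 0
[col 4] LP: children L:{C}, P:{A} ∪→ {A,C}; cost 1
[col 4] BLP: children B:{C}, LP:{A,C} ∩→ {C}; cost 0
[col 4] CF: children C:{T}, F:{C} ∪→ {C,T}; cost 1
[col 4] CFO: children CF:{C,T}, O:{C} ∩→ {C}; cost 0
[col 4] BCFLOP: children BLP:{C}, CFO:{C} ∩→ {C}; cost 0
[col 5] LP: children L:{A}, P:{G} ∪→ {A,G}; cost 1
[col 5] BLP: children B:{C}, LP:{A,G} ∪→ {A,C,G}; cost 1
[col 5] CF: children C:{A}, F:{A} ∩→ {A}; cost 0
[col 5] CFO: children CF:{A}, O:{G} ∪→ {A,G}; cost 1
[col 5] BCFLOP: children BLP:{A,C,G}, CFO:{A,G} ∩→ {A,G}; cost 0
[col 6] LP: children L:{C}, P:{G} ∪→ {C,G}; cost 1
[col 6] BLP: children B:{C}, LP:{C,G} ∩→ {C}; cost 0
[col 6] CF: children C:{G}, F:{T} ∪→ {G,T}; cost 1
[col 6] CFO: children CF:{G,T}, O:{A} ∪→ {A,G,T}; cost 1
[col 6] BCFLOP: children BLP:{C}, CFO:{A,G,T} ∪→ {A,C,G,T}; cost 1
per-site changes: [1, 2, 3, 3, 2, 3, 4]; total = 18

C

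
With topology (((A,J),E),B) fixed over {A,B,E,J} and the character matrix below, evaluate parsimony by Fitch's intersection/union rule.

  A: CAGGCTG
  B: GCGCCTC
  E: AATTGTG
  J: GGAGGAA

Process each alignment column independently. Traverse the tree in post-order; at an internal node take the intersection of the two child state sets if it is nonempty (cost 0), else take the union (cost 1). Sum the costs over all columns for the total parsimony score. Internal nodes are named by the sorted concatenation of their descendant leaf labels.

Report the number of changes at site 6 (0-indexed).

AJ@0: {C} ∪ {G} = {C,G} (union, +1)
AEJ@0: {C,G} ∪ {A} = {A,C,G} (union, +1)
ABEJ@0: {A,C,G} ∩ {G} = {G} (intersection, +0)
AJ@1: {A} ∪ {G} = {A,G} (union, +1)
AEJ@1: {A,G} ∩ {A} = {A} (intersection, +0)
ABEJ@1: {A} ∪ {C} = {A,C} (union, +1)
AJ@2: {G} ∪ {A} = {A,G} (union, +1)
AEJ@2: {A,G} ∪ {T} = {A,G,T} (union, +1)
ABEJ@2: {A,G,T} ∩ {G} = {G} (intersection, +0)
AJ@3: {G} ∩ {G} = {G} (intersection, +0)
AEJ@3: {G} ∪ {T} = {G,T} (union, +1)
ABEJ@3: {G,T} ∪ {C} = {C,G,T} (union, +1)
AJ@4: {C} ∪ {G} = {C,G} (union, +1)
AEJ@4: {C,G} ∩ {G} = {G} (intersection, +0)
ABEJ@4: {G} ∪ {C} = {C,G} (union, +1)
AJ@5: {T} ∪ {A} = {A,T} (union, +1)
AEJ@5: {A,T} ∩ {T} = {T} (intersection, +0)
ABEJ@5: {T} ∩ {T} = {T} (intersection, +0)
AJ@6: {G} ∪ {A} = {A,G} (union, +1)
AEJ@6: {A,G} ∩ {G} = {G} (intersection, +0)
ABEJ@6: {G} ∪ {C} = {C,G} (union, +1)
per-site changes: [2, 2, 2, 2, 2, 1, 2]; total = 13

2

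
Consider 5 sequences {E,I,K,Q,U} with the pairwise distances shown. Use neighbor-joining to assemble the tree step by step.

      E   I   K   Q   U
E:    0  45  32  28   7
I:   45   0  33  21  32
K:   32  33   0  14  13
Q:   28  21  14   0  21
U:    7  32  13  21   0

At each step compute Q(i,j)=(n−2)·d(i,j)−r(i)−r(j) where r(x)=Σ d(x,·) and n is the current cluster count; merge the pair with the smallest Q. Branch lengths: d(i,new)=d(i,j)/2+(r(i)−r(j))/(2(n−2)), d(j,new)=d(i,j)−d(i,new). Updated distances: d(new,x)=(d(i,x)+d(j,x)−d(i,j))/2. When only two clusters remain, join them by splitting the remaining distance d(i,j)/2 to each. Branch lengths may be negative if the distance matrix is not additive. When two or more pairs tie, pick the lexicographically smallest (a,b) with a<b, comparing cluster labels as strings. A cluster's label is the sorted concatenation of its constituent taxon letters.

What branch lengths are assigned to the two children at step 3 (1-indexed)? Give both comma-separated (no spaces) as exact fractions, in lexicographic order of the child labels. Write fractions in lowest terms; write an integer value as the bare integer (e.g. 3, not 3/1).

23/4,75/4

1. join E+U (d=7, Q=-164) ⇒ EU; edges |E|=10, |U|=-3
  updated: d(EU,I)=35, d(EU,K)=19, d(EU,Q)=21
2. join EU+K (d=19, Q=-103) ⇒ EKU; edges |EU|=47/4, |K|=29/4
  updated: d(EKU,I)=49/2, d(EKU,Q)=8
3. join EKU+I (d=49/2, Q=-107/2) ⇒ EIKU; edges |EKU|=23/4, |I|=75/4
  updated: d(EIKU,Q)=9/4
4. join EIKU+Q (d=9/4) ⇒ EIKQU; edges |EIKU|=9/8, |Q|=9/8
final tree: ((((E:10,U:-3):47/4,K:29/4):23/4,I:75/4):9/8,Q:9/8)
total length: 211/4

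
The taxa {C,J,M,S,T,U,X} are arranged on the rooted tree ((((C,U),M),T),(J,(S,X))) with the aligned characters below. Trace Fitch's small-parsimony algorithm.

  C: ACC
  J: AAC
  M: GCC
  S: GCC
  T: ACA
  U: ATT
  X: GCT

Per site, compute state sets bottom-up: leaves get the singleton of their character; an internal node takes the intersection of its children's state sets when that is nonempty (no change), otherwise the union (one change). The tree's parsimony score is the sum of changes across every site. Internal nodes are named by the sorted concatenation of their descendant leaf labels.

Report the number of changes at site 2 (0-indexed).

CU@0: {A} ∩ {A} = {A} (intersection, +0)
CMU@0: {A} ∪ {G} = {A,G} (union, +1)
CMTU@0: {A,G} ∩ {A} = {A} (intersection, +0)
SX@0: {G} ∩ {G} = {G} (intersection, +0)
JSX@0: {A} ∪ {G} = {A,G} (union, +1)
CJMSTUX@0: {A} ∩ {A,G} = {A} (intersection, +0)
CU@1: {C} ∪ {T} = {C,T} (union, +1)
CMU@1: {C,T} ∩ {C} = {C} (intersection, +0)
CMTU@1: {C} ∩ {C} = {C} (intersection, +0)
SX@1: {C} ∩ {C} = {C} (intersection, +0)
JSX@1: {A} ∪ {C} = {A,C} (union, +1)
CJMSTUX@1: {C} ∩ {A,C} = {C} (intersection, +0)
CU@2: {C} ∪ {T} = {C,T} (union, +1)
CMU@2: {C,T} ∩ {C} = {C} (intersection, +0)
CMTU@2: {C} ∪ {A} = {A,C} (union, +1)
SX@2: {C} ∪ {T} = {C,T} (union, +1)
JSX@2: {C} ∩ {C,T} = {C} (intersection, +0)
CJMSTUX@2: {A,C} ∩ {C} = {C} (intersection, +0)
per-site changes: [2, 2, 3]; total = 7

3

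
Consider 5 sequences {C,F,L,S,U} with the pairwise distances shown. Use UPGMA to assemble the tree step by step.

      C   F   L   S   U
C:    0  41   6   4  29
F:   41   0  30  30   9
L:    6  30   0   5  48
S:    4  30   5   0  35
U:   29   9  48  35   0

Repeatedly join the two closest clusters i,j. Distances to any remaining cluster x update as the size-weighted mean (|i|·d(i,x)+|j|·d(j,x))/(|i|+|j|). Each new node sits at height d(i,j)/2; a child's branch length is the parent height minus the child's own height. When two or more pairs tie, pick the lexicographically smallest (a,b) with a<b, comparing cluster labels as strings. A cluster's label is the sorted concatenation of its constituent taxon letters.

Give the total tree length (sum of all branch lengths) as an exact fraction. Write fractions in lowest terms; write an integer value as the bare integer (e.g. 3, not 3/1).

179/4

step 1: merge (C,S) at d=4; branch lengths C→2, S→2; new cluster CS
  updated: d(CS,F)=71/2, d(CS,L)=11/2, d(CS,U)=32
step 2: merge (CS,L) at d=11/2; branch lengths CS→3/4, L→11/4; new cluster CLS
  updated: d(CLS,F)=101/3, d(CLS,U)=112/3
step 3: merge (F,U) at d=9; branch lengths F→9/2, U→9/2; new cluster FU
  updated: d(CLS,FU)=71/2
step 4: merge (CLS,FU) at d=71/2; branch lengths CLS→15, FU→53/4; new cluster CFLSU
final tree: (((C:2,S:2):3/4,L:11/4):15,(F:9/2,U:9/2):53/4)
total length: 179/4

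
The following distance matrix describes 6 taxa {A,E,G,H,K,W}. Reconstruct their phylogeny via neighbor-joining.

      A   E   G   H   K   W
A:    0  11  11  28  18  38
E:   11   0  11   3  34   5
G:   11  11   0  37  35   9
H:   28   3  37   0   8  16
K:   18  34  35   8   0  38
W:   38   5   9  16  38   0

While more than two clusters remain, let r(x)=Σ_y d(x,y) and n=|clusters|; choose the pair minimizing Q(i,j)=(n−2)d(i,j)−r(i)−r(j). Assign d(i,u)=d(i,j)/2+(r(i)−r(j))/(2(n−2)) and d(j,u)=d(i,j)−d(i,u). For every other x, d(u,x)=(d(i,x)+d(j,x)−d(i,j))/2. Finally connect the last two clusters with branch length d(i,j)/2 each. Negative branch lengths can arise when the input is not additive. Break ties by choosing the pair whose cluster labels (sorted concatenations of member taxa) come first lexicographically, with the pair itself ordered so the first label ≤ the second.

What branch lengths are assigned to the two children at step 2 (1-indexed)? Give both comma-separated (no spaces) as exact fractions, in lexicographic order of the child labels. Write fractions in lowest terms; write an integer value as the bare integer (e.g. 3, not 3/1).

5/2,13/2

iteration 1: select H,K (d=8, Q=-193); attach at lengths (-9/8, 73/8); label the merged cluster HK
  updated: d(A,HK)=19, d(E,HK)=29/2, d(G,HK)=32, d(HK,W)=23
iteration 2: select G,W (d=9, Q=-111); attach at lengths (5/2, 13/2); label the merged cluster GW
  updated: d(A,GW)=20, d(E,GW)=7/2, d(GW,HK)=23
iteration 3: select A,HK (d=19, Q=-137/2); attach at lengths (63/8, 89/8); label the merged cluster AHK
  updated: d(AHK,E)=13/4, d(AHK,GW)=12
iteration 4: select AHK,E (d=13/4, Q=-75/4); attach at lengths (47/8, -21/8); label the merged cluster AEHK
  updated: d(AEHK,GW)=49/8
iteration 5: select AEHK,GW (d=49/8); attach at lengths (49/16, 49/16); label the merged cluster AEGHKW
final tree: (((A:63/8,(H:-9/8,K:73/8):89/8):47/8,E:-21/8):49/16,(G:5/2,W:13/2):49/16)
total length: 363/8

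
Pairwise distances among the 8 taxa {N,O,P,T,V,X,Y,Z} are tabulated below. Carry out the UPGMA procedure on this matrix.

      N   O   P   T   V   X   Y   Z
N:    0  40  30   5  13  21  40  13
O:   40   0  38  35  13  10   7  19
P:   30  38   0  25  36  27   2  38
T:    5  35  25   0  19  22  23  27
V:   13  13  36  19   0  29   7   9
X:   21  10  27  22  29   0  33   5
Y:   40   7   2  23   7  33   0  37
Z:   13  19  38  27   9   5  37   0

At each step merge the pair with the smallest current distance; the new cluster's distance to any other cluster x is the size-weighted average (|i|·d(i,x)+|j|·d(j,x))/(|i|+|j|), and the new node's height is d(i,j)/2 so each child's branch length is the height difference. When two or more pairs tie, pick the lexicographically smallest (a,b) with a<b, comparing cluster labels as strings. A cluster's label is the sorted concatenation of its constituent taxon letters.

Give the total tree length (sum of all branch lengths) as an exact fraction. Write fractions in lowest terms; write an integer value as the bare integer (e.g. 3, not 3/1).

367/6

1. join P+Y (d=2) ⇒ PY; edges |P|=1, |Y|=1
  updated: d(N,PY)=35, d(O,PY)=45/2, d(PY,T)=24, d(PY,V)=43/2, d(PY,X)=30, d(PY,Z)=75/2
2. join N+T (d=5) ⇒ NT; edges |N|=5/2, |T|=5/2
  updated: d(NT,O)=75/2, d(NT,PY)=59/2, d(NT,V)=16, d(NT,X)=43/2, d(NT,Z)=20
3. join X+Z (d=5) ⇒ XZ; edges |X|=5/2, |Z|=5/2
  updated: d(NT,XZ)=83/4, d(O,XZ)=29/2, d(PY,XZ)=135/4, d(V,XZ)=19
4. join O+V (d=13) ⇒ OV; edges |O|=13/2, |V|=13/2
  updated: d(NT,OV)=107/4, d(OV,PY)=22, d(OV,XZ)=67/4
5. join OV+XZ (d=67/4) ⇒ OVXZ; edges |OV|=15/8, |XZ|=47/8
  updated: d(NT,OVXZ)=95/4, d(OVXZ,PY)=223/8
6. join NT+OVXZ (d=95/4) ⇒ NOTVXZ; edges |NT|=75/8, |OVXZ|=7/2
  updated: d(NOTVXZ,PY)=341/12
7. join NOTVXZ+PY (d=341/12) ⇒ NOPTVXYZ; edges |NOTVXZ|=7/3, |PY|=317/24
final tree: (((N:5/2,T:5/2):75/8,((O:13/2,V:13/2):15/8,(X:5/2,Z:5/2):47/8):7/2):7/3,(P:1,Y:1):317/24)
total length: 367/6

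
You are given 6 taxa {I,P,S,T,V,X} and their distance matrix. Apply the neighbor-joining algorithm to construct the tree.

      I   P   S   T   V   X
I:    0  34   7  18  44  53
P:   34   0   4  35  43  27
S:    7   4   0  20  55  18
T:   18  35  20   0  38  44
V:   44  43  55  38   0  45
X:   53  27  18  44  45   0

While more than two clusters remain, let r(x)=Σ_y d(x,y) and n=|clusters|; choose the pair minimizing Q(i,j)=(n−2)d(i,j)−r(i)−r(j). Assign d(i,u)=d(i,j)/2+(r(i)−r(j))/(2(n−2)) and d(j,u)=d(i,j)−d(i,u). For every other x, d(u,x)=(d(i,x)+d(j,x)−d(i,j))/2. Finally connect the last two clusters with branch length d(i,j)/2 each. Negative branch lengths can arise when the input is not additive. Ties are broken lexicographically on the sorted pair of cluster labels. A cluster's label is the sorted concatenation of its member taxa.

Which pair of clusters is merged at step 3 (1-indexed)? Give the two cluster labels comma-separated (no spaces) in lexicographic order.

iteration 1: select I,T (d=18, Q=-239); attach at lengths (73/8, 71/8); label the merged cluster IT
  updated: d(IT,P)=51/2, d(IT,S)=9/2, d(IT,V)=32, d(IT,X)=79/2
iteration 2: select IT,V (d=32, Q=-361/2); attach at lengths (15/4, 113/4); label the merged cluster ITV
  updated: d(ITV,P)=73/4, d(ITV,S)=55/4, d(ITV,X)=105/4
iteration 3: select ITV,X (d=105/4, Q=-77); attach at lengths (79/8, 131/8); label the merged cluster ITVX
  updated: d(ITVX,P)=19/2, d(ITVX,S)=11/4
iteration 4: select ITVX,P (d=19/2, Q=-65/4); attach at lengths (33/8, 43/8); label the merged cluster IPTVX
  updated: d(IPTVX,S)=-11/8
iteration 5: select IPTVX,S (d=-11/8); attach at lengths (-11/16, -11/16); label the merged cluster IPSTVX
final tree: (((((I:73/8,T:71/8):15/4,V:113/4):79/8,X:131/8):33/8,P:43/8):-11/16,S:-11/16)
total length: 675/8

ITV,X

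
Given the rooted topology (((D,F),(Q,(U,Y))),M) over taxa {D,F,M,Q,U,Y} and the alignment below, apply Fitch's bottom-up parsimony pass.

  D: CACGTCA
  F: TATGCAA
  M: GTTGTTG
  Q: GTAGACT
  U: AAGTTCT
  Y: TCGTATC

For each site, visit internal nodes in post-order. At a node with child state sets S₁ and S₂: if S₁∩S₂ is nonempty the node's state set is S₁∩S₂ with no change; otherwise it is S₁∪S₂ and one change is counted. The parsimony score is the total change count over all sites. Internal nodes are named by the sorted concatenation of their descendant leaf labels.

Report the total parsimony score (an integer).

20

[col 0] DF: children D:{C}, F:{T} ∪→ {C,T}; cost 1
[col 0] UY: children U:{A}, Y:{T} ∪→ {A,T}; cost 1
[col 0] QUY: children Q:{G}, UY:{A,T} ∪→ {A,G,T}; cost 1
[col 0] DFQUY: children DF:{C,T}, QUY:{A,G,T} ∩→ {T}; cost 0
[col 0] DFMQUY: children DFQUY:{T}, M:{G} ∪→ {G,T}; cost 1
[col 1] DF: children D:{A}, F:{A} ∩→ {A}; cost 0
[col 1] UY: children U:{A}, Y:{C} ∪→ {A,C}; cost 1
[col 1] QUY: children Q:{T}, UY:{A,C} ∪→ {A,C,T}; cost 1
[col 1] DFQUY: children DF:{A}, QUY:{A,C,T} ∩→ {A}; cost 0
[col 1] DFMQUY: children DFQUY:{A}, M:{T} ∪→ {A,T}; cost 1
[col 2] DF: children D:{C}, F:{T} ∪→ {C,T}; cost 1
[col 2] UY: children U:{G}, Y:{G} ∩→ {G}; cost 0
[col 2] QUY: children Q:{A}, UY:{G} ∪→ {A,G}; cost 1
[col 2] DFQUY: children DF:{C,T}, QUY:{A,G} ∪→ {A,C,G,T}; cost 1
[col 2] DFMQUY: children DFQUY:{A,C,G,T}, M:{T} ∩→ {T}; cost 0
[col 3] DF: children D:{G}, F:{G} ∩→ {G}; cost 0
[col 3] UY: children U:{T}, Y:{T} ∩→ {T}; cost 0
[col 3] QUY: children Q:{G}, UY:{T} ∪→ {G,T}; cost 1
[col 3] DFQUY: children DF:{G}, QUY:{G,T} ∩→ {G}; cost 0
[col 3] DFMQUY: children DFQUY:{G}, M:{G} ∩→ {G}; cost 0
[col 4] DF: children D:{T}, F:{C} ∪→ {C,T}; cost 1
[col 4] UY: children U:{T}, Y:{A} ∪→ {A,T}; cost 1
[col 4] QUY: children Q:{A}, UY:{A,T} ∩→ {A}; cost 0
[col 4] DFQUY: children DF:{C,T}, QUY:{A} ∪→ {A,C,T}; cost 1
[col 4] DFMQUY: children DFQUY:{A,C,T}, M:{T} ∩→ {T}; cost 0
[col 5] DF: children D:{C}, F:{A} ∪→ {A,C}; cost 1
[col 5] UY: children U:{C}, Y:{T} ∪→ {C,T}; cost 1
[col 5] QUY: children Q:{C}, UY:{C,T} ∩→ {C}; cost 0
[col 5] DFQUY: children DF:{A,C}, QUY:{C} ∩→ {C}; cost 0
[col 5] DFMQUY: children DFQUY:{C}, M:{T} ∪→ {C,T}; cost 1
[col 6] DF: children D:{A}, F:{A} ∩→ {A}; cost 0
[col 6] UY: children U:{T}, Y:{C} ∪→ {C,T}; cost 1
[col 6] QUY: children Q:{T}, UY:{C,T} ∩→ {T}; cost 0
[col 6] DFQUY: children DF:{A}, QUY:{T} ∪→ {A,T}; cost 1
[col 6] DFMQUY: children DFQUY:{A,T}, M:{G} ∪→ {A,G,T}; cost 1
per-site changes: [4, 3, 3, 1, 3, 3, 3]; total = 20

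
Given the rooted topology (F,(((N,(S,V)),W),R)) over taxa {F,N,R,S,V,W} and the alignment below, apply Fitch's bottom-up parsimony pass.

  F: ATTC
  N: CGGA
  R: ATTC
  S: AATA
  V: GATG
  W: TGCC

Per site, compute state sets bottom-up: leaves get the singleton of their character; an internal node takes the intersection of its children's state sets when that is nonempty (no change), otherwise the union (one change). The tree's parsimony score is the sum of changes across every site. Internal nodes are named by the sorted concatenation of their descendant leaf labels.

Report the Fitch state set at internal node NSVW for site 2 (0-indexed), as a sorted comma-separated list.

C,G,T

site 0, node SV: S={A} ∪ V={G} → {A,G} (+1)
site 0, node NSV: N={C} ∪ SV={A,G} → {A,C,G} (+1)
site 0, node NSVW: NSV={A,C,G} ∪ W={T} → {A,C,G,T} (+1)
site 0, node NRSVW: NSVW={A,C,G,T} ∩ R={A} → {A} (+0)
site 0, node FNRSVW: F={A} ∩ NRSVW={A} → {A} (+0)
site 1, node SV: S={A} ∩ V={A} → {A} (+0)
site 1, node NSV: N={G} ∪ SV={A} → {A,G} (+1)
site 1, node NSVW: NSV={A,G} ∩ W={G} → {G} (+0)
site 1, node NRSVW: NSVW={G} ∪ R={T} → {G,T} (+1)
site 1, node FNRSVW: F={T} ∩ NRSVW={G,T} → {T} (+0)
site 2, node SV: S={T} ∩ V={T} → {T} (+0)
site 2, node NSV: N={G} ∪ SV={T} → {G,T} (+1)
site 2, node NSVW: NSV={G,T} ∪ W={C} → {C,G,T} (+1)
site 2, node NRSVW: NSVW={C,G,T} ∩ R={T} → {T} (+0)
site 2, node FNRSVW: F={T} ∩ NRSVW={T} → {T} (+0)
site 3, node SV: S={A} ∪ V={G} → {A,G} (+1)
site 3, node NSV: N={A} ∩ SV={A,G} → {A} (+0)
site 3, node NSVW: NSV={A} ∪ W={C} → {A,C} (+1)
site 3, node NRSVW: NSVW={A,C} ∩ R={C} → {C} (+0)
site 3, node FNRSVW: F={C} ∩ NRSVW={C} → {C} (+0)
per-site changes: [3, 2, 2, 2]; total = 9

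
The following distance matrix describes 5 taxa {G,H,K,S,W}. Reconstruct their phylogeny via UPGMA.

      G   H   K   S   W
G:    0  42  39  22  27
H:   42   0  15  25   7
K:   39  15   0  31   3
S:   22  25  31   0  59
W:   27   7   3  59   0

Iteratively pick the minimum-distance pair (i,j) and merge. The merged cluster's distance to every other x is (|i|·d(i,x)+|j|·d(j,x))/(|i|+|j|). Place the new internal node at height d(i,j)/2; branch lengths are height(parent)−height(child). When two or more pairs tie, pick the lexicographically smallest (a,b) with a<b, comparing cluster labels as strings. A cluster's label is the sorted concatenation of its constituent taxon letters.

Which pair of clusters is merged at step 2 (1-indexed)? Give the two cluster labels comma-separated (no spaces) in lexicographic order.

H,KW

step 1: merge (K,W) at d=3; branch lengths K→3/2, W→3/2; new cluster KW
  updated: d(G,KW)=33, d(H,KW)=11, d(KW,S)=45
step 2: merge (H,KW) at d=11; branch lengths H→11/2, KW→4; new cluster HKW
  updated: d(G,HKW)=36, d(HKW,S)=115/3
step 3: merge (G,S) at d=22; branch lengths G→11, S→11; new cluster GS
  updated: d(GS,HKW)=223/6
step 4: merge (GS,HKW) at d=223/6; branch lengths GS→91/12, HKW→157/12; new cluster GHKSW
final tree: ((G:11,S:11):91/12,(H:11/2,(K:3/2,W:3/2):4):157/12)
total length: 331/6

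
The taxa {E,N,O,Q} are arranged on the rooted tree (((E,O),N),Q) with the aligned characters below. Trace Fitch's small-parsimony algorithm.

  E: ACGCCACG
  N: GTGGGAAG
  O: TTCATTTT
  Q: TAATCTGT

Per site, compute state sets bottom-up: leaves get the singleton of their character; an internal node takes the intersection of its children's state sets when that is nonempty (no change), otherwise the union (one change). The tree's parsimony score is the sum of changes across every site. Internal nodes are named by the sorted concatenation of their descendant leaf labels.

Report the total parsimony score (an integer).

18

EO@0: {A} ∪ {T} = {A,T} (union, +1)
ENO@0: {A,T} ∪ {G} = {A,G,T} (union, +1)
ENOQ@0: {A,G,T} ∩ {T} = {T} (intersection, +0)
EO@1: {C} ∪ {T} = {C,T} (union, +1)
ENO@1: {C,T} ∩ {T} = {T} (intersection, +0)
ENOQ@1: {T} ∪ {A} = {A,T} (union, +1)
EO@2: {G} ∪ {C} = {C,G} (union, +1)
ENO@2: {C,G} ∩ {G} = {G} (intersection, +0)
ENOQ@2: {G} ∪ {A} = {A,G} (union, +1)
EO@3: {C} ∪ {A} = {A,C} (union, +1)
ENO@3: {A,C} ∪ {G} = {A,C,G} (union, +1)
ENOQ@3: {A,C,G} ∪ {T} = {A,C,G,T} (union, +1)
EO@4: {C} ∪ {T} = {C,T} (union, +1)
ENO@4: {C,T} ∪ {G} = {C,G,T} (union, +1)
ENOQ@4: {C,G,T} ∩ {C} = {C} (intersection, +0)
EO@5: {A} ∪ {T} = {A,T} (union, +1)
ENO@5: {A,T} ∩ {A} = {A} (intersection, +0)
ENOQ@5: {A} ∪ {T} = {A,T} (union, +1)
EO@6: {C} ∪ {T} = {C,T} (union, +1)
ENO@6: {C,T} ∪ {A} = {A,C,T} (union, +1)
ENOQ@6: {A,C,T} ∪ {G} = {A,C,G,T} (union, +1)
EO@7: {G} ∪ {T} = {G,T} (union, +1)
ENO@7: {G,T} ∩ {G} = {G} (intersection, +0)
ENOQ@7: {G} ∪ {T} = {G,T} (union, +1)
per-site changes: [2, 2, 2, 3, 2, 2, 3, 2]; total = 18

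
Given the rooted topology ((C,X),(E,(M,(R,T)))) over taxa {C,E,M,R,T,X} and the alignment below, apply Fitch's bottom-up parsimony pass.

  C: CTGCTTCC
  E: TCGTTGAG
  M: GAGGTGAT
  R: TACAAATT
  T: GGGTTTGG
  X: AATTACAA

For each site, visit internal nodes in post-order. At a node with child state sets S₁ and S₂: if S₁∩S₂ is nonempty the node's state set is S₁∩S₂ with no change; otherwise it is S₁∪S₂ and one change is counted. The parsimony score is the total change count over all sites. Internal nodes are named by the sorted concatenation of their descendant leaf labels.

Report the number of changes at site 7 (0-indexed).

4

CX@0: {C} ∪ {A} = {A,C} (union, +1)
RT@0: {T} ∪ {G} = {G,T} (union, +1)
MRT@0: {G} ∩ {G,T} = {G} (intersection, +0)
EMRT@0: {T} ∪ {G} = {G,T} (union, +1)
CEMRTX@0: {A,C} ∪ {G,T} = {A,C,G,T} (union, +1)
CX@1: {T} ∪ {A} = {A,T} (union, +1)
RT@1: {A} ∪ {G} = {A,G} (union, +1)
MRT@1: {A} ∩ {A,G} = {A} (intersection, +0)
EMRT@1: {C} ∪ {A} = {A,C} (union, +1)
CEMRTX@1: {A,T} ∩ {A,C} = {A} (intersection, +0)
CX@2: {G} ∪ {T} = {G,T} (union, +1)
RT@2: {C} ∪ {G} = {C,G} (union, +1)
MRT@2: {G} ∩ {C,G} = {G} (intersection, +0)
EMRT@2: {G} ∩ {G} = {G} (intersection, +0)
CEMRTX@2: {G,T} ∩ {G} = {G} (intersection, +0)
CX@3: {C} ∪ {T} = {C,T} (union, +1)
RT@3: {A} ∪ {T} = {A,T} (union, +1)
MRT@3: {G} ∪ {A,T} = {A,G,T} (union, +1)
EMRT@3: {T} ∩ {A,G,T} = {T} (intersection, +0)
CEMRTX@3: {C,T} ∩ {T} = {T} (intersection, +0)
CX@4: {T} ∪ {A} = {A,T} (union, +1)
RT@4: {A} ∪ {T} = {A,T} (union, +1)
MRT@4: {T} ∩ {A,T} = {T} (intersection, +0)
EMRT@4: {T} ∩ {T} = {T} (intersection, +0)
CEMRTX@4: {A,T} ∩ {T} = {T} (intersection, +0)
CX@5: {T} ∪ {C} = {C,T} (union, +1)
RT@5: {A} ∪ {T} = {A,T} (union, +1)
MRT@5: {G} ∪ {A,T} = {A,G,T} (union, +1)
EMRT@5: {G} ∩ {A,G,T} = {G} (intersection, +0)
CEMRTX@5: {C,T} ∪ {G} = {C,G,T} (union, +1)
CX@6: {C} ∪ {A} = {A,C} (union, +1)
RT@6: {T} ∪ {G} = {G,T} (union, +1)
MRT@6: {A} ∪ {G,T} = {A,G,T} (union, +1)
EMRT@6: {A} ∩ {A,G,T} = {A} (intersection, +0)
CEMRTX@6: {A,C} ∩ {A} = {A} (intersection, +0)
CX@7: {C} ∪ {A} = {A,C} (union, +1)
RT@7: {T} ∪ {G} = {G,T} (union, +1)
MRT@7: {T} ∩ {G,T} = {T} (intersection, +0)
EMRT@7: {G} ∪ {T} = {G,T} (union, +1)
CEMRTX@7: {A,C} ∪ {G,T} = {A,C,G,T} (union, +1)
per-site changes: [4, 3, 2, 3, 2, 4, 3, 4]; total = 25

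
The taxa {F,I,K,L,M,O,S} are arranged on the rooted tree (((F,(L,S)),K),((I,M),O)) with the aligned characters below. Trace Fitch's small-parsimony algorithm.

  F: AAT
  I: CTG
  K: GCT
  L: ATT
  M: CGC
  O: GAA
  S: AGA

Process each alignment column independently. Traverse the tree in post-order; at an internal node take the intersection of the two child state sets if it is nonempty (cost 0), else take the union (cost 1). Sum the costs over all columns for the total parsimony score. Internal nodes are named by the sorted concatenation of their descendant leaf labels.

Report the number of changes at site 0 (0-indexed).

2

site 0, node LS: L={A} ∩ S={A} → {A} (+0)
site 0, node FLS: F={A} ∩ LS={A} → {A} (+0)
site 0, node FKLS: FLS={A} ∪ K={G} → {A,G} (+1)
site 0, node IM: I={C} ∩ M={C} → {C} (+0)
site 0, node IMO: IM={C} ∪ O={G} → {C,G} (+1)
site 0, node FIKLMOS: FKLS={A,G} ∩ IMO={C,G} → {G} (+0)
site 1, node LS: L={T} ∪ S={G} → {G,T} (+1)
site 1, node FLS: F={A} ∪ LS={G,T} → {A,G,T} (+1)
site 1, node FKLS: FLS={A,G,T} ∪ K={C} → {A,C,G,T} (+1)
site 1, node IM: I={T} ∪ M={G} → {G,T} (+1)
site 1, node IMO: IM={G,T} ∪ O={A} → {A,G,T} (+1)
site 1, node FIKLMOS: FKLS={A,C,G,T} ∩ IMO={A,G,T} → {A,G,T} (+0)
site 2, node LS: L={T} ∪ S={A} → {A,T} (+1)
site 2, node FLS: F={T} ∩ LS={A,T} → {T} (+0)
site 2, node FKLS: FLS={T} ∩ K={T} → {T} (+0)
site 2, node IM: I={G} ∪ M={C} → {C,G} (+1)
site 2, node IMO: IM={C,G} ∪ O={A} → {A,C,G} (+1)
site 2, node FIKLMOS: FKLS={T} ∪ IMO={A,C,G} → {A,C,G,T} (+1)
per-site changes: [2, 5, 4]; total = 11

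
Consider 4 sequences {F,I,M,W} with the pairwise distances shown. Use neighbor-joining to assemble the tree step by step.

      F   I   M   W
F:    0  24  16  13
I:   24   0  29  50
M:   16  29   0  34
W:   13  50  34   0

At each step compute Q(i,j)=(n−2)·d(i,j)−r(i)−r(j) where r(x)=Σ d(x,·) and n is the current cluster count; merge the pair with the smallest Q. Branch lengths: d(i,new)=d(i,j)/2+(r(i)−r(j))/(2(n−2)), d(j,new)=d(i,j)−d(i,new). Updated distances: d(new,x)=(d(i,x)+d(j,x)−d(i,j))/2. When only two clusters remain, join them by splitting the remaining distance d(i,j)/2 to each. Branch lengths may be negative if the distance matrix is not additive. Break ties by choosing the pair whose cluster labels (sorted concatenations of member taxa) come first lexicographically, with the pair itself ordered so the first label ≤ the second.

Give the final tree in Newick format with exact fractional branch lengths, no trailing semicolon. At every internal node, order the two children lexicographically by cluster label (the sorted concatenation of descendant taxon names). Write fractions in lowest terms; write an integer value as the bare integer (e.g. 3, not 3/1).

(((F:-9/2,W:35/2):10,I:41/2):17/4,M:17/4)

1. join F+W (d=13, Q=-124) ⇒ FW; edges |F|=-9/2, |W|=35/2
  updated: d(FW,I)=61/2, d(FW,M)=37/2
2. join FW+I (d=61/2, Q=-78) ⇒ FIW; edges |FW|=10, |I|=41/2
  updated: d(FIW,M)=17/2
3. join FIW+M (d=17/2) ⇒ FIMW; edges |FIW|=17/4, |M|=17/4
final tree: (((F:-9/2,W:35/2):10,I:41/2):17/4,M:17/4)
total length: 52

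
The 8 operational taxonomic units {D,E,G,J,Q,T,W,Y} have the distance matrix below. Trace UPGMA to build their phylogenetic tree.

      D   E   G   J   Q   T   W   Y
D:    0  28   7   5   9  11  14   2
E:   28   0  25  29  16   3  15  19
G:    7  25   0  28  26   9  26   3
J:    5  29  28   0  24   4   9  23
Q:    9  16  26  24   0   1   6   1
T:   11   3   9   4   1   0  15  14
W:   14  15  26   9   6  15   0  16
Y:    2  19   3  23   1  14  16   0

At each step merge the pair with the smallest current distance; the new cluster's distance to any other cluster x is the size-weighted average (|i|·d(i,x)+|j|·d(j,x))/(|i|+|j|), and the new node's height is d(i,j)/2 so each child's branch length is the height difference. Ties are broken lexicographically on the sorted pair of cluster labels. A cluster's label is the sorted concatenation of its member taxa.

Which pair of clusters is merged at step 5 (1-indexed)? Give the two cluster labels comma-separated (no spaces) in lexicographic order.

E,QT

1. join Q+T (d=1) ⇒ QT; edges |Q|=1/2, |T|=1/2
  updated: d(D,QT)=10, d(E,QT)=19/2, d(G,QT)=35/2, d(J,QT)=14, d(QT,W)=21/2, d(QT,Y)=15/2
2. join D+Y (d=2) ⇒ DY; edges |D|=1, |Y|=1
  updated: d(DY,E)=47/2, d(DY,G)=5, d(DY,J)=14, d(DY,QT)=35/4, d(DY,W)=15
3. join DY+G (d=5) ⇒ DGY; edges |DY|=3/2, |G|=5/2
  updated: d(DGY,E)=24, d(DGY,J)=56/3, d(DGY,QT)=35/3, d(DGY,W)=56/3
4. join J+W (d=9) ⇒ JW; edges |J|=9/2, |W|=9/2
  updated: d(DGY,JW)=56/3, d(E,JW)=22, d(JW,QT)=49/4
5. join E+QT (d=19/2) ⇒ EQT; edges |E|=19/4, |QT|=17/4
  updated: d(DGY,EQT)=142/9, d(EQT,JW)=31/2
6. join EQT+JW (d=31/2) ⇒ EJQTW; edges |EQT|=3, |JW|=13/4
  updated: d(DGY,EJQTW)=254/15
7. join DGY+EJQTW (d=254/15) ⇒ DEGJQTWY; edges |DGY|=179/30, |EJQTW|=43/60
final tree: (((D:1,Y:1):3/2,G:5/2):179/30,((E:19/4,(Q:1/2,T:1/2):17/4):3,(J:9/2,W:9/2):13/4):43/60)
total length: 569/15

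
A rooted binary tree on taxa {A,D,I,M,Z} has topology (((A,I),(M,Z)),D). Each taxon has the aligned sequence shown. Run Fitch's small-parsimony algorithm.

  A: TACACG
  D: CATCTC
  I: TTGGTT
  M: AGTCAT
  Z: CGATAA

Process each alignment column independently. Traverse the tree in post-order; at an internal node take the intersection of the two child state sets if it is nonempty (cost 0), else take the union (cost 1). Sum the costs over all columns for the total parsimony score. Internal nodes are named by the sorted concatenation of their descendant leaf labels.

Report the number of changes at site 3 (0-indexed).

[col 0] AI: children A:{T}, I:{T} ∩→ {T}; cost 0
[col 0] MZ: children M:{A}, Z:{C} ∪→ {A,C}; cost 1
[col 0] AIMZ: children AI:{T}, MZ:{A,C} ∪→ {A,C,T}; cost 1
[col 0] ADIMZ: children AIMZ:{A,C,T}, D:{C} ∩→ {C}; cost 0
[col 1] AI: children A:{A}, I:{T} ∪→ {A,T}; cost 1
[col 1] MZ: children M:{G}, Z:{G} ∩→ {G}; cost 0
[col 1] AIMZ: children AI:{A,T}, MZ:{G} ∪→ {A,G,T}; cost 1
[col 1] ADIMZ: children AIMZ:{A,G,T}, D:{A} ∩→ {A}; cost 0
[col 2] AI: children A:{C}, I:{G} ∪→ {C,G}; cost 1
[col 2] MZ: children M:{T}, Z:{A} ∪→ {A,T}; cost 1
[col 2] AIMZ: children AI:{C,G}, MZ:{A,T} ∪→ {A,C,G,T}; cost 1
[col 2] ADIMZ: children AIMZ:{A,C,G,T}, D:{T} ∩→ {T}; cost 0
[col 3] AI: children A:{A}, I:{G} ∪→ {A,G}; cost 1
[col 3] MZ: children M:{C}, Z:{T} ∪→ {C,T}; cost 1
[col 3] AIMZ: children AI:{A,G}, MZ:{C,T} ∪→ {A,C,G,T}; cost 1
[col 3] ADIMZ: children AIMZ:{A,C,G,T}, D:{C} ∩→ {C}; cost 0
[col 4] AI: children A:{C}, I:{T} ∪→ {C,T}; cost 1
[col 4] MZ: children M:{A}, Z:{A} ∩→ {A}; cost 0
[col 4] AIMZ: children AI:{C,T}, MZ:{A} ∪→ {A,C,T}; cost 1
[col 4] ADIMZ: children AIMZ:{A,C,T}, D:{T} ∩→ {T}; cost 0
[col 5] AI: children A:{G}, I:{T} ∪→ {G,T}; cost 1
[col 5] MZ: children M:{T}, Z:{A} ∪→ {A,T}; cost 1
[col 5] AIMZ: children AI:{G,T}, MZ:{A,T} ∩→ {T}; cost 0
[col 5] ADIMZ: children AIMZ:{T}, D:{C} ∪→ {C,T}; cost 1
per-site changes: [2, 2, 3, 3, 2, 3]; total = 15

3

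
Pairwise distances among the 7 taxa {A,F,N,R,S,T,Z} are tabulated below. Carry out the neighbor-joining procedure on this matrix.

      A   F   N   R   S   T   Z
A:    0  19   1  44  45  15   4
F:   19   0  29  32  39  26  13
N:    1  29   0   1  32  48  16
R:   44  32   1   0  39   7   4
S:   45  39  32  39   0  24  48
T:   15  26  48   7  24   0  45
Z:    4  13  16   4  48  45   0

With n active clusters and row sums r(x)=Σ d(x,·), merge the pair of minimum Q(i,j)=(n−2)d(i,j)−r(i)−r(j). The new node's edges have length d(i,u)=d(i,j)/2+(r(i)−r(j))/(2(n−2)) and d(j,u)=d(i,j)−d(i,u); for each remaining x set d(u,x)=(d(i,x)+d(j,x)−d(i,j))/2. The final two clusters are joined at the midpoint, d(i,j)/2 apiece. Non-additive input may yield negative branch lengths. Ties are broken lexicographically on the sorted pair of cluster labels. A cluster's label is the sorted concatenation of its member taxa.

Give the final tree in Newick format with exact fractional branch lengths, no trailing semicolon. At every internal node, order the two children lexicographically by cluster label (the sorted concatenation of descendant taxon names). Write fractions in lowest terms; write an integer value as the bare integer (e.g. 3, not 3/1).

(((A:3,Z:1):31/8,F:81/8):45/16,((N:-13/8,R:21/8):91/12,(S:91/5,T:29/5):137/12):45/16)

step 1: merge (S,T) at d=24, Q=-272; branch lengths S→91/5, T→29/5; new cluster ST
  updated: d(A,ST)=18, d(F,ST)=41/2, d(N,ST)=28, d(R,ST)=11, d(ST,Z)=69/2
step 2: merge (N,R) at d=1, Q=-163; branch lengths N→-13/8, R→21/8; new cluster NR
  updated: d(A,NR)=22, d(F,NR)=30, d(NR,ST)=19, d(NR,Z)=19/2
step 3: merge (NR,ST) at d=19, Q=-231/2; branch lengths NR→91/12, ST→137/12; new cluster NRST
  updated: d(A,NRST)=21/2, d(F,NRST)=63/4, d(NRST,Z)=25/2
step 4: merge (A,Z) at d=4, Q=-55; branch lengths A→3, Z→1; new cluster AZ
  updated: d(AZ,F)=14, d(AZ,NRST)=19/2
step 5: merge (AZ,F) at d=14, Q=-157/4; branch lengths AZ→31/8, F→81/8; new cluster AFZ
  updated: d(AFZ,NRST)=45/8
step 6: merge (AFZ,NRST) at d=45/8; branch lengths AFZ→45/16, NRST→45/16; new cluster AFNRSTZ
final tree: (((A:3,Z:1):31/8,F:81/8):45/16,((N:-13/8,R:21/8):91/12,(S:91/5,T:29/5):137/12):45/16)
total length: 541/8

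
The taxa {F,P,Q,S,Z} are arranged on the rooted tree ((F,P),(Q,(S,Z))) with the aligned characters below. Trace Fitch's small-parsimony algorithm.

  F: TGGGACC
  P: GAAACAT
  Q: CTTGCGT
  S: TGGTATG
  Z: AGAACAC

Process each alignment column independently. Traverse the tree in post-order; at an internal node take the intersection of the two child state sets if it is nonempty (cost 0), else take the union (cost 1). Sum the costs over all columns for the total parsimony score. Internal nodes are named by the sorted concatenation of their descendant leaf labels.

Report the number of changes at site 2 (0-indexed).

FP@0: {T} ∪ {G} = {G,T} (union, +1)
SZ@0: {T} ∪ {A} = {A,T} (union, +1)
QSZ@0: {C} ∪ {A,T} = {A,C,T} (union, +1)
FPQSZ@0: {G,T} ∩ {A,C,T} = {T} (intersection, +0)
FP@1: {G} ∪ {A} = {A,G} (union, +1)
SZ@1: {G} ∩ {G} = {G} (intersection, +0)
QSZ@1: {T} ∪ {G} = {G,T} (union, +1)
FPQSZ@1: {A,G} ∩ {G,T} = {G} (intersection, +0)
FP@2: {G} ∪ {A} = {A,G} (union, +1)
SZ@2: {G} ∪ {A} = {A,G} (union, +1)
QSZ@2: {T} ∪ {A,G} = {A,G,T} (union, +1)
FPQSZ@2: {A,G} ∩ {A,G,T} = {A,G} (intersection, +0)
FP@3: {G} ∪ {A} = {A,G} (union, +1)
SZ@3: {T} ∪ {A} = {A,T} (union, +1)
QSZ@3: {G} ∪ {A,T} = {A,G,T} (union, +1)
FPQSZ@3: {A,G} ∩ {A,G,T} = {A,G} (intersection, +0)
FP@4: {A} ∪ {C} = {A,C} (union, +1)
SZ@4: {A} ∪ {C} = {A,C} (union, +1)
QSZ@4: {C} ∩ {A,C} = {C} (intersection, +0)
FPQSZ@4: {A,C} ∩ {C} = {C} (intersection, +0)
FP@5: {C} ∪ {A} = {A,C} (union, +1)
SZ@5: {T} ∪ {A} = {A,T} (union, +1)
QSZ@5: {G} ∪ {A,T} = {A,G,T} (union, +1)
FPQSZ@5: {A,C} ∩ {A,G,T} = {A} (intersection, +0)
FP@6: {C} ∪ {T} = {C,T} (union, +1)
SZ@6: {G} ∪ {C} = {C,G} (union, +1)
QSZ@6: {T} ∪ {C,G} = {C,G,T} (union, +1)
FPQSZ@6: {C,T} ∩ {C,G,T} = {C,T} (intersection, +0)
per-site changes: [3, 2, 3, 3, 2, 3, 3]; total = 19

3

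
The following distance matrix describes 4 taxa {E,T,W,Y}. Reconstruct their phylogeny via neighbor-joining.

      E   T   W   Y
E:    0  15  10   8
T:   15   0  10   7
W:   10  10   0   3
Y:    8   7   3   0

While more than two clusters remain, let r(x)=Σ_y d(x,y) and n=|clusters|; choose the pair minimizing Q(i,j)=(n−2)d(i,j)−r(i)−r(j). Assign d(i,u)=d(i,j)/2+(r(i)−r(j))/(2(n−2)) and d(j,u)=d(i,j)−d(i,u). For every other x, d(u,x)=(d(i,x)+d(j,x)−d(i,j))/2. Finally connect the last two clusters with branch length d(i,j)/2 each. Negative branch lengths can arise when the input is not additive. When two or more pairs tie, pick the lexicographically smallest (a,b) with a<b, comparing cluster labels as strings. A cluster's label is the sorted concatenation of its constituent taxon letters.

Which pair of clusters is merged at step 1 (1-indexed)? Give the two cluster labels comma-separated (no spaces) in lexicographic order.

E,W

iteration 1: select E,W (d=10, Q=-36); attach at lengths (15/2, 5/2); label the merged cluster EW
  updated: d(EW,T)=15/2, d(EW,Y)=1/2
iteration 2: select EW,T (d=15/2, Q=-15); attach at lengths (1/2, 7); label the merged cluster ETW
  updated: d(ETW,Y)=0
iteration 3: select ETW,Y (d=0); attach at lengths (0, 0); label the merged cluster ETWY
final tree: (((E:15/2,W:5/2):1/2,T:7):0,Y:0)
total length: 35/2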